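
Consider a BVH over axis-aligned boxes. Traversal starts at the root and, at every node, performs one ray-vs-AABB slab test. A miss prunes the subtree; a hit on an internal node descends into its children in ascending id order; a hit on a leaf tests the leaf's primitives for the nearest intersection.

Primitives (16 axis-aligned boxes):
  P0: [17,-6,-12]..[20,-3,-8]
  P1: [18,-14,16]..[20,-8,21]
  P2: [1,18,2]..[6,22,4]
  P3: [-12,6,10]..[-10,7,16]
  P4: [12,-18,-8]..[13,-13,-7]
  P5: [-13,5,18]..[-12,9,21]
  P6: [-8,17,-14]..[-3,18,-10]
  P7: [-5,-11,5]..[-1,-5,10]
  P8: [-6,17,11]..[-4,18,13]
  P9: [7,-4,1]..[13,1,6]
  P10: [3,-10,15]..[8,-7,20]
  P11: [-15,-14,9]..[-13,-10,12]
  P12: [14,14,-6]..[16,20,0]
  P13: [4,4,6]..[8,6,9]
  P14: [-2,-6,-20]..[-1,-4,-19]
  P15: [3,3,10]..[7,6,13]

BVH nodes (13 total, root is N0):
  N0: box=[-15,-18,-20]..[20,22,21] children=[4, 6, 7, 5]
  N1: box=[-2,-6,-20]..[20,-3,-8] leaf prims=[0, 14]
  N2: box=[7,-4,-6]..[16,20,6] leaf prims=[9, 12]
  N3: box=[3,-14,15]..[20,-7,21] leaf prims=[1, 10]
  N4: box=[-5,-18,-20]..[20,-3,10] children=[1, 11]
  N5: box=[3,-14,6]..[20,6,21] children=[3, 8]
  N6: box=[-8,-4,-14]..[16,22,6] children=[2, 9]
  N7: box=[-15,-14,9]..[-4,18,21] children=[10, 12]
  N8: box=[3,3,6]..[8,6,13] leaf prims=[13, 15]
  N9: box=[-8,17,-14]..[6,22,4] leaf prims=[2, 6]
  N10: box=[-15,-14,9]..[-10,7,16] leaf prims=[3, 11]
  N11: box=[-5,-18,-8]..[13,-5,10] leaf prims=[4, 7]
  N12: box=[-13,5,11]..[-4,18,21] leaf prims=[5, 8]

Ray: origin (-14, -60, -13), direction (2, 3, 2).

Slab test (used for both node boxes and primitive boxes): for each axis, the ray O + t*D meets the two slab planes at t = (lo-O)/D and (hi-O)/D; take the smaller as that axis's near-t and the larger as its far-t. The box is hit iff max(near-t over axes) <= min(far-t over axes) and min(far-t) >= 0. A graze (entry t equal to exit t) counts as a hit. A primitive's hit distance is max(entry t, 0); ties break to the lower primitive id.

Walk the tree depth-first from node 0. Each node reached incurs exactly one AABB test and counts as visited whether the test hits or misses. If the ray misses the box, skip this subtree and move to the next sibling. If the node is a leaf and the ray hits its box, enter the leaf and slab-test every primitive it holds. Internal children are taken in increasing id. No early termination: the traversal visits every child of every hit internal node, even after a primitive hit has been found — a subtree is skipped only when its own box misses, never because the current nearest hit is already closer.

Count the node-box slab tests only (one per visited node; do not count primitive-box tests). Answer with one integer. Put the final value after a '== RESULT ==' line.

Trace the traversal:
N0 x:[-1/2,17] y:[14,82/3] z:[-7/2,17] -> hit [14,17], descend [4, 5, 6, 7]
  N4 x:[9/2,17] y:[14,19] z:[-7/2,23/2] -> miss, prune
  N5 x:[17/2,17] y:[46/3,22] z:[19/2,17] -> hit [46/3,17], descend [3, 8]
    N3 x:[17/2,17] y:[46/3,53/3] z:[14,17] -> hit [46/3,17] leaf, test {P1@t=16, P10(miss)}
    N8 x:[17/2,11] y:[21,22] z:[19/2,13] -> miss, prune
  N6 x:[3,15] y:[56/3,82/3] z:[-1/2,19/2] -> miss, prune
  N7 x:[-1/2,5] y:[46/3,26] z:[11,17] -> miss, prune

Summary -> nodes [0, 4, 5, 3, 8, 6, 7]; box-tests=7; leaf-entries=1; first=P1

== RESULT ==
7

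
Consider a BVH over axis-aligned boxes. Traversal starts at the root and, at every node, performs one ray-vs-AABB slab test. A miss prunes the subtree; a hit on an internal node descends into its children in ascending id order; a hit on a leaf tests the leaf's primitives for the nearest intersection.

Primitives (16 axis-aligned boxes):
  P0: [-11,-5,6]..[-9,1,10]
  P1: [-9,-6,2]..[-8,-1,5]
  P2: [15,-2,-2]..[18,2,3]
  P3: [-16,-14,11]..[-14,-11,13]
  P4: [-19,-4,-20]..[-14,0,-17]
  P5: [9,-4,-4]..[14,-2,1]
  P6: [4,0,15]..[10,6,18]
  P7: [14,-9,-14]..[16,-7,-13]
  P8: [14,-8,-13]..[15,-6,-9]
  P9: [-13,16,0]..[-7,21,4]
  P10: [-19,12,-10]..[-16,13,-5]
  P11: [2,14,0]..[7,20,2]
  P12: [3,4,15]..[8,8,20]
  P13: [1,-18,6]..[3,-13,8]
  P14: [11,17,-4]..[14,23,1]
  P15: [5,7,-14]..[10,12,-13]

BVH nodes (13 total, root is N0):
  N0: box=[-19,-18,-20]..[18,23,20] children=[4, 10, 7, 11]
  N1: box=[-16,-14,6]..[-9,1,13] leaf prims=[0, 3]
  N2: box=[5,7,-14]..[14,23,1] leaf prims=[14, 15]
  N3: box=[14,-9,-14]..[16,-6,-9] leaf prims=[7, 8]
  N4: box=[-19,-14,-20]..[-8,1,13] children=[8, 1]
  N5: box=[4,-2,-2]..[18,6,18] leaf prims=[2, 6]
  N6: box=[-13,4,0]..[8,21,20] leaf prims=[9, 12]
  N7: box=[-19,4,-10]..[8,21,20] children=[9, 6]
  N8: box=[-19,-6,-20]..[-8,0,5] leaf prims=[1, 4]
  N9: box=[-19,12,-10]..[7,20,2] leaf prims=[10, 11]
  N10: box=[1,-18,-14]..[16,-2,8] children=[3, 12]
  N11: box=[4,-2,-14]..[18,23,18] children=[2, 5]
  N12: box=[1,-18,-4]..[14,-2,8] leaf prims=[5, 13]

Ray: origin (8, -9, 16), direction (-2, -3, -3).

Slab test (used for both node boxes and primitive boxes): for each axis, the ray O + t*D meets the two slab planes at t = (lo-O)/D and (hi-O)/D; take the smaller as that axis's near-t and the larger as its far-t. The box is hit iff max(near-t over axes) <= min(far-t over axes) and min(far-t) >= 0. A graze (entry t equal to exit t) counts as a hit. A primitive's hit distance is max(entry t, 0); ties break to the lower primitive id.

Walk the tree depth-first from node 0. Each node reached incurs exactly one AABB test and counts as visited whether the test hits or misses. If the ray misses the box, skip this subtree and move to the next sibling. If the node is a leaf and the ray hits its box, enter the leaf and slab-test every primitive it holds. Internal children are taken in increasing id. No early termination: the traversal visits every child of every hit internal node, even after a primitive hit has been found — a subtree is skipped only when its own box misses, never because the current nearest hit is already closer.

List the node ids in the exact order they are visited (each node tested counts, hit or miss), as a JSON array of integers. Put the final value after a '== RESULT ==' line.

Traverse from the root:
N0 x:[-5,27/2] y:[-32/3,3] z:[-4/3,12] -> hit [-4/3,3], descend [4, 7, 10, 11]
  N4 x:[8,27/2] y:[-10/3,5/3] z:[1,12] -> miss, prune
  N7 x:[0,27/2] y:[-10,-13/3] z:[-4/3,26/3] -> miss, prune
  N10 x:[-4,7/2] y:[-7/3,3] z:[8/3,10] -> hit [8/3,3], descend [3, 12]
    N3 x:[-4,-3] y:[-1,0] z:[25/3,10] -> miss, prune
    N12 x:[-3,7/2] y:[-7/3,3] z:[8/3,20/3] -> hit [8/3,3] leaf, test {P5(miss), P13@t=8/3}
  N11 x:[-5,2] y:[-32/3,-7/3] z:[-2/3,10] -> miss, prune

Summary -> nodes [0, 4, 7, 10, 3, 12, 11]; box-tests=7; leaf-entries=1; first=P13

== RESULT ==
[0, 4, 7, 10, 3, 12, 11]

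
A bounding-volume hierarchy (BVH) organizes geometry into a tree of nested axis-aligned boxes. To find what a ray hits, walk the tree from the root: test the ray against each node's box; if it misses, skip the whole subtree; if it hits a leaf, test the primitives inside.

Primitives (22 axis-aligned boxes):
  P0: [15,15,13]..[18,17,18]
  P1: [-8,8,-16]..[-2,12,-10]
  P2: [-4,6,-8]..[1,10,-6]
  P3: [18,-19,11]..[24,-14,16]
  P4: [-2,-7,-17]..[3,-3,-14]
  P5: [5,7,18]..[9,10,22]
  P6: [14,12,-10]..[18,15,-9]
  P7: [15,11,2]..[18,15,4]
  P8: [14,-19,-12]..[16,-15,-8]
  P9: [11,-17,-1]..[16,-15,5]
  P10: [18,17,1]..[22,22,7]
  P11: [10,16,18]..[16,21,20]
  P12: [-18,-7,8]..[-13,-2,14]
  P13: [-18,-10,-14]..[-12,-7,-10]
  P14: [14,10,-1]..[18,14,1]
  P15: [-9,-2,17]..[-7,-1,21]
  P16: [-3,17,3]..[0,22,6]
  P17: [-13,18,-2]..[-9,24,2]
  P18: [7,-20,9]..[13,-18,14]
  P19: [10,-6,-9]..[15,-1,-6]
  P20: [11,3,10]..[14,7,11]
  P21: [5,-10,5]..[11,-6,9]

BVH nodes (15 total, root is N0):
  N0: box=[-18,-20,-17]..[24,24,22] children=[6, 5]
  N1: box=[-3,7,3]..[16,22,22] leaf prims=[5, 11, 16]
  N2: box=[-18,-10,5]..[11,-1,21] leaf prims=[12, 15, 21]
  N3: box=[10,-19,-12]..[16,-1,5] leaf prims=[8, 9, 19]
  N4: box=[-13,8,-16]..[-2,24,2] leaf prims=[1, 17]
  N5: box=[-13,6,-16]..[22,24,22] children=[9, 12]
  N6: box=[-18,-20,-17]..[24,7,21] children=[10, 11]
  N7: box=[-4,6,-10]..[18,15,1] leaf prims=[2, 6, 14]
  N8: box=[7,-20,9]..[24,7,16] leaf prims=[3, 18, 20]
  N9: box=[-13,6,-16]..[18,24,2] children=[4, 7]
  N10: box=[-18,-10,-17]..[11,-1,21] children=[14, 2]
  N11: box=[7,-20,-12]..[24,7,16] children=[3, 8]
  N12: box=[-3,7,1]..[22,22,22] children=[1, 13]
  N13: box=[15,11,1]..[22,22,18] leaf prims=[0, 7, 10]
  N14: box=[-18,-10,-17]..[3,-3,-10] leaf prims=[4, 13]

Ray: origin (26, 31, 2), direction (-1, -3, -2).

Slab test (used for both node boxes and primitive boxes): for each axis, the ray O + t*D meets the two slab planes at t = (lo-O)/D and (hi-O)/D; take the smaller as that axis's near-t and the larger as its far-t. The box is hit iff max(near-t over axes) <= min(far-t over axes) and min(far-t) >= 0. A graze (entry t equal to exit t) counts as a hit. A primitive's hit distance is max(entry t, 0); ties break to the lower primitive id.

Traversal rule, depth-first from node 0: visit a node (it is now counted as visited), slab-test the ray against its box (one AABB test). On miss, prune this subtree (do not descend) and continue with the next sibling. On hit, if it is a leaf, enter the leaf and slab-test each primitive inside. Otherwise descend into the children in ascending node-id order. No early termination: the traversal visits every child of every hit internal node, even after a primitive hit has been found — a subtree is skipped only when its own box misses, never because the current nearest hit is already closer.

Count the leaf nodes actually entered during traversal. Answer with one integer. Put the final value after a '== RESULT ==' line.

Trace the traversal:
N0 x:[2,44] y:[7/3,17] z:[-10,19/2] -> hit [7/3,19/2], descend [5, 6]
  N5 x:[4,39] y:[7/3,25/3] z:[-10,9] -> hit [4,25/3], descend [9, 12]
    N9 x:[8,39] y:[7/3,25/3] z:[0,9] -> hit [8,25/3], descend [4, 7]
      N4 x:[28,39] y:[7/3,23/3] z:[0,9] -> miss, prune
      N7 x:[8,30] y:[16/3,25/3] z:[1/2,6] -> miss, prune
    N12 x:[4,29] y:[3,8] z:[-10,1/2] -> miss, prune
  N6 x:[2,44] y:[8,17] z:[-19/2,19/2] -> hit [8,19/2], descend [10, 11]
    N10 x:[15,44] y:[32/3,41/3] z:[-19/2,19/2] -> miss, prune
    N11 x:[2,19] y:[8,17] z:[-7,7] -> miss, prune

9 AABB tests over nodes [0, 5, 9, 4, 7, 12, 6, 10, 11]; 0 leaves entered; closest miss.

== RESULT ==
0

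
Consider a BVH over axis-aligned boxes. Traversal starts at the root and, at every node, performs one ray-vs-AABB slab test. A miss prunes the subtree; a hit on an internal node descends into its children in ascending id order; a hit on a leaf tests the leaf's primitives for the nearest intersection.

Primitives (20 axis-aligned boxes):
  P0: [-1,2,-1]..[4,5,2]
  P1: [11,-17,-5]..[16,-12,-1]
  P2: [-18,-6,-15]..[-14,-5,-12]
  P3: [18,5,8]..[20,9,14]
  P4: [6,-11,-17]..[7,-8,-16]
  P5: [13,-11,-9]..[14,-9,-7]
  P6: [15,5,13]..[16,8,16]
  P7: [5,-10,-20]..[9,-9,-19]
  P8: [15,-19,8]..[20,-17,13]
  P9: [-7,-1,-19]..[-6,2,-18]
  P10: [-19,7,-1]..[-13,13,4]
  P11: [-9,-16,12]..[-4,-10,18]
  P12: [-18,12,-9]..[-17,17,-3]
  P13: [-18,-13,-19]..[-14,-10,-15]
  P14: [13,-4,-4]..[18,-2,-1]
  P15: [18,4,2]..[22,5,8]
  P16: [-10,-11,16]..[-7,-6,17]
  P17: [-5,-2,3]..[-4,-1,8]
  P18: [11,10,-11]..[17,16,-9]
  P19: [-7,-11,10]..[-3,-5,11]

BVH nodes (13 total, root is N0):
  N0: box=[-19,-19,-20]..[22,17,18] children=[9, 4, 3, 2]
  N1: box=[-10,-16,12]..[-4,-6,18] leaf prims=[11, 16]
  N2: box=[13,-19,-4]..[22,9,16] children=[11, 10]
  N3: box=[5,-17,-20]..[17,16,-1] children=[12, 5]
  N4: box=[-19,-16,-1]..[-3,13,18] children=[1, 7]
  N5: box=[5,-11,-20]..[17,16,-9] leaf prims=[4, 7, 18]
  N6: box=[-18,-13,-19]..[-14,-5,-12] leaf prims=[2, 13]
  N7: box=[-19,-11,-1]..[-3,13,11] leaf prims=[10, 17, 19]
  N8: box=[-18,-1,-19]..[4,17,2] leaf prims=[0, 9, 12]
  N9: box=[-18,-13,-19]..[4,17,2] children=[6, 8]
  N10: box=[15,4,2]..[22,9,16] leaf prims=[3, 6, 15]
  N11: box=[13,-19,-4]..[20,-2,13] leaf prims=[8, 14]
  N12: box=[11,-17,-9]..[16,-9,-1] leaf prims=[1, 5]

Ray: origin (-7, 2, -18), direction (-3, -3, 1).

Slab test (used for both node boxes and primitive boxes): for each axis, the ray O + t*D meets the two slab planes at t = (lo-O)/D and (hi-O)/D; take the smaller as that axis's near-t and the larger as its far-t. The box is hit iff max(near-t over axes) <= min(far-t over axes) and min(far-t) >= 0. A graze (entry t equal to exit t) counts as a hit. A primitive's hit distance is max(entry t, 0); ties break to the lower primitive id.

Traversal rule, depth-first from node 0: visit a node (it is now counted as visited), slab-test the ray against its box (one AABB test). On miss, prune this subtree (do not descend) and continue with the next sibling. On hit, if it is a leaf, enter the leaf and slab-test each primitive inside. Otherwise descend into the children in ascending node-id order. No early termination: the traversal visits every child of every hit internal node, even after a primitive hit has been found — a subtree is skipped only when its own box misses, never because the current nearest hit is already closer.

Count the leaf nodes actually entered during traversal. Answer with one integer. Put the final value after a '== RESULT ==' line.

Traverse from the root:
N0 x:[-29/3,4] y:[-5,7] z:[-2,36] -> hit [-2,4], descend [2, 3, 4, 9]
  N2 x:[-29/3,-20/3] y:[-7/3,7] z:[14,34] -> miss, prune
  N3 x:[-8,-4] y:[-14/3,19/3] z:[-2,17] -> miss, prune
  N4 x:[-4/3,4] y:[-11/3,6] z:[17,36] -> miss, prune
  N9 x:[-11/3,11/3] y:[-5,5] z:[-1,20] -> hit [-1,11/3], descend [6, 8]
    N6 x:[7/3,11/3] y:[7/3,5] z:[-1,6] -> hit [7/3,11/3] leaf, test {P2(miss), P13(miss)}
    N8 x:[-11/3,11/3] y:[-5,1] z:[-1,20] -> hit [-1,1] leaf, test {P0(miss), P9@t=0, P12(miss)}

Visited [0, 2, 3, 4, 9, 6, 8]. Tests: 7 box, 2 leaf. Nearest: P9.

== RESULT ==
2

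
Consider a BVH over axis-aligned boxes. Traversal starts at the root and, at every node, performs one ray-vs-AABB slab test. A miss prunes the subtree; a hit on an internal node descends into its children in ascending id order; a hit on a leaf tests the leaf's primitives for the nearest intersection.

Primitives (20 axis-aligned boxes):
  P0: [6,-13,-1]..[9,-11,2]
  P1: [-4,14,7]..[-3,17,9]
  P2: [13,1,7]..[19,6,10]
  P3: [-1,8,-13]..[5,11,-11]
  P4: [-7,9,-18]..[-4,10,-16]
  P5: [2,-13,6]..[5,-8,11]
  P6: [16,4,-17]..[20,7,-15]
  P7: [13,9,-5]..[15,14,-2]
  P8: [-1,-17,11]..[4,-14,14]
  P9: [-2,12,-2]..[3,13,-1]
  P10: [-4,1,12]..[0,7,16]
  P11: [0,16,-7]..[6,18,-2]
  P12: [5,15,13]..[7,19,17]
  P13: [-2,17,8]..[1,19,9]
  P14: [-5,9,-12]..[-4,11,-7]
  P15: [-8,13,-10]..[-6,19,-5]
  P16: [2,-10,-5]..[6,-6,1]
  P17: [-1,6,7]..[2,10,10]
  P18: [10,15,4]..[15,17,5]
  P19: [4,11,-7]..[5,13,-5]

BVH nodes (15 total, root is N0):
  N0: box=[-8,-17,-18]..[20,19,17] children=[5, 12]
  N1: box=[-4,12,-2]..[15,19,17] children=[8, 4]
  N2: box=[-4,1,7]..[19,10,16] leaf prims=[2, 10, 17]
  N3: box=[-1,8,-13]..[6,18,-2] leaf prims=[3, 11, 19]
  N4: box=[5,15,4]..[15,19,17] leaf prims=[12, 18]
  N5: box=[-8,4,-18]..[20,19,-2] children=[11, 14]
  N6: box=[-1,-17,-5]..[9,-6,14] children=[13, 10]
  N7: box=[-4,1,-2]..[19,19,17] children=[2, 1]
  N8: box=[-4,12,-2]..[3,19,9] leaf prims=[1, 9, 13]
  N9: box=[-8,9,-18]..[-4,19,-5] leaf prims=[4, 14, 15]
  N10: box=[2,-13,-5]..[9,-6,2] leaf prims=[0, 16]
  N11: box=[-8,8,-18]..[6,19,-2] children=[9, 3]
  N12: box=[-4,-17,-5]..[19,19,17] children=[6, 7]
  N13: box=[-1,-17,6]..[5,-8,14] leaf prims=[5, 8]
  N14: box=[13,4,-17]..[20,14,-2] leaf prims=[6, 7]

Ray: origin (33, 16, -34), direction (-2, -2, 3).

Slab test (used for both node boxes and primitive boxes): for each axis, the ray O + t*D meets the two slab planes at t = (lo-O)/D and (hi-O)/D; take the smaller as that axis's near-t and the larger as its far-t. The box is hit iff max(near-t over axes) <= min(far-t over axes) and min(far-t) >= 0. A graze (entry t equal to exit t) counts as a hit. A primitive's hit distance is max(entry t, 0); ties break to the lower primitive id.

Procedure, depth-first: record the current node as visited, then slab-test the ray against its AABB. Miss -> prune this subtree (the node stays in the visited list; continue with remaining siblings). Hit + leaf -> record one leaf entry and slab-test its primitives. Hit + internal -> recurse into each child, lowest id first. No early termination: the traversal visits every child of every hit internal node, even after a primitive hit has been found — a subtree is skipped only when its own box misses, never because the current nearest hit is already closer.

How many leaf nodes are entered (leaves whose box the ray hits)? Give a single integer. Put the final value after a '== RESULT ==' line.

Trace the traversal:
N0 x:[13/2,41/2] y:[-3/2,33/2] z:[16/3,17] -> hit [13/2,33/2], descend [5, 12]
  N5 x:[13/2,41/2] y:[-3/2,6] z:[16/3,32/3] -> miss, prune
  N12 x:[7,37/2] y:[-3/2,33/2] z:[29/3,17] -> hit [29/3,33/2], descend [6, 7]
    N6 x:[12,17] y:[11,33/2] z:[29/3,16] -> hit [12,16], descend [10, 13]
      N10 x:[12,31/2] y:[11,29/2] z:[29/3,12] -> hit [12,12] leaf, test {P0(miss), P16(miss)}
      N13 x:[14,17] y:[12,33/2] z:[40/3,16] -> hit [14,16] leaf, test {P5@t=14, P8@t=15}
    N7 x:[7,37/2] y:[-3/2,15/2] z:[32/3,17] -> miss, prune

order=[0, 5, 12, 6, 10, 13, 7]  |boxes|=7  |leaves|=2  hit=P5

== RESULT ==
2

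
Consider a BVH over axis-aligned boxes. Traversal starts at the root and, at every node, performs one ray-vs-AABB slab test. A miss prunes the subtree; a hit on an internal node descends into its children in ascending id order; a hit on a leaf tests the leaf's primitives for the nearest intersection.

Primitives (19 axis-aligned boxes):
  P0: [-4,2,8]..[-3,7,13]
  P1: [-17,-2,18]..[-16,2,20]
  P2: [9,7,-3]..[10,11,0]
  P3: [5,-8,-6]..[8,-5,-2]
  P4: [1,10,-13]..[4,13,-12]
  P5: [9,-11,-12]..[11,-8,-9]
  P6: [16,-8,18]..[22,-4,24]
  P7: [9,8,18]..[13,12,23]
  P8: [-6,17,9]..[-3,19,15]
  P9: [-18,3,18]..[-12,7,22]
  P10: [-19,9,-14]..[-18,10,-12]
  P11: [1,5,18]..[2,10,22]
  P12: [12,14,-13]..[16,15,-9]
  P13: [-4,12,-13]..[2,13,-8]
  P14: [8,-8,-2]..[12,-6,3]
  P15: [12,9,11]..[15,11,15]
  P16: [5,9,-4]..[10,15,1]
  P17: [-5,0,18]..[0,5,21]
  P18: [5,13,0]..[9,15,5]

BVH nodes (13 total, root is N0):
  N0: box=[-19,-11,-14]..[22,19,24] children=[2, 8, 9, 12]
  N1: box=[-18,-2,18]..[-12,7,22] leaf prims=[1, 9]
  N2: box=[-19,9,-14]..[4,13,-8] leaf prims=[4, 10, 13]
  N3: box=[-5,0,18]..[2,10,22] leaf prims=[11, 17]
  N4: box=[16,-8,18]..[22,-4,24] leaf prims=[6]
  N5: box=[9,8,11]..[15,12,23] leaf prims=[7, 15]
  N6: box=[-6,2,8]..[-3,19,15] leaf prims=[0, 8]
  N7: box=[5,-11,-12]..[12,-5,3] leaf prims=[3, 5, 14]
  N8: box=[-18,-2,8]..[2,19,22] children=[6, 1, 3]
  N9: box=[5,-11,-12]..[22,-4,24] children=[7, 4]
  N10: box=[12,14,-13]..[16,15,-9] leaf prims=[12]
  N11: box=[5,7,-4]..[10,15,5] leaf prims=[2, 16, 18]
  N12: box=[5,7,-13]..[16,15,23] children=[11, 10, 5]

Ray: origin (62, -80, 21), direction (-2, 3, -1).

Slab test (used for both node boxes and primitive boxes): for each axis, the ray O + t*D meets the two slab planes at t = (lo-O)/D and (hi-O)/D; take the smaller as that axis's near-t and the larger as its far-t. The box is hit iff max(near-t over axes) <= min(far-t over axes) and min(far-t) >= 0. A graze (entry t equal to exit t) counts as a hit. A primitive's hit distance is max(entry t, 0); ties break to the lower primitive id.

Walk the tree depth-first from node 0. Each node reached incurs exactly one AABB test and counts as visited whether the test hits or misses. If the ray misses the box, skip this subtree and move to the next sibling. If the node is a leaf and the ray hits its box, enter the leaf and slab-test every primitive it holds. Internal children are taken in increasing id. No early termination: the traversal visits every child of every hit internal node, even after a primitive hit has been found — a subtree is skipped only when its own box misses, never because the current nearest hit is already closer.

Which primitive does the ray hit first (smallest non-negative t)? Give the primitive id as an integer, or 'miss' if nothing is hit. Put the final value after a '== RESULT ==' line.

Walk:
N0 x:[20,81/2] y:[23,33] z:[-3,35] -> hit [23,33], descend [2, 8, 9, 12]
  N2 x:[29,81/2] y:[89/3,31] z:[29,35] -> hit [89/3,31] leaf, test {P4(miss), P10(miss), P13@t=92/3}
  N8 x:[30,40] y:[26,33] z:[-1,13] -> miss, prune
  N9 x:[20,57/2] y:[23,76/3] z:[-3,33] -> hit [23,76/3], descend [4, 7]
    N4 x:[20,23] y:[24,76/3] z:[-3,3] -> miss, prune
    N7 x:[25,57/2] y:[23,25] z:[18,33] -> hit [25,25] leaf, test {P3(miss), P5(miss), P14(miss)}
  N12 x:[23,57/2] y:[29,95/3] z:[-2,34] -> miss, prune

Visited [0, 2, 8, 9, 4, 7, 12]. Tests: 7 box, 2 leaf. Nearest: P13.

== RESULT ==
13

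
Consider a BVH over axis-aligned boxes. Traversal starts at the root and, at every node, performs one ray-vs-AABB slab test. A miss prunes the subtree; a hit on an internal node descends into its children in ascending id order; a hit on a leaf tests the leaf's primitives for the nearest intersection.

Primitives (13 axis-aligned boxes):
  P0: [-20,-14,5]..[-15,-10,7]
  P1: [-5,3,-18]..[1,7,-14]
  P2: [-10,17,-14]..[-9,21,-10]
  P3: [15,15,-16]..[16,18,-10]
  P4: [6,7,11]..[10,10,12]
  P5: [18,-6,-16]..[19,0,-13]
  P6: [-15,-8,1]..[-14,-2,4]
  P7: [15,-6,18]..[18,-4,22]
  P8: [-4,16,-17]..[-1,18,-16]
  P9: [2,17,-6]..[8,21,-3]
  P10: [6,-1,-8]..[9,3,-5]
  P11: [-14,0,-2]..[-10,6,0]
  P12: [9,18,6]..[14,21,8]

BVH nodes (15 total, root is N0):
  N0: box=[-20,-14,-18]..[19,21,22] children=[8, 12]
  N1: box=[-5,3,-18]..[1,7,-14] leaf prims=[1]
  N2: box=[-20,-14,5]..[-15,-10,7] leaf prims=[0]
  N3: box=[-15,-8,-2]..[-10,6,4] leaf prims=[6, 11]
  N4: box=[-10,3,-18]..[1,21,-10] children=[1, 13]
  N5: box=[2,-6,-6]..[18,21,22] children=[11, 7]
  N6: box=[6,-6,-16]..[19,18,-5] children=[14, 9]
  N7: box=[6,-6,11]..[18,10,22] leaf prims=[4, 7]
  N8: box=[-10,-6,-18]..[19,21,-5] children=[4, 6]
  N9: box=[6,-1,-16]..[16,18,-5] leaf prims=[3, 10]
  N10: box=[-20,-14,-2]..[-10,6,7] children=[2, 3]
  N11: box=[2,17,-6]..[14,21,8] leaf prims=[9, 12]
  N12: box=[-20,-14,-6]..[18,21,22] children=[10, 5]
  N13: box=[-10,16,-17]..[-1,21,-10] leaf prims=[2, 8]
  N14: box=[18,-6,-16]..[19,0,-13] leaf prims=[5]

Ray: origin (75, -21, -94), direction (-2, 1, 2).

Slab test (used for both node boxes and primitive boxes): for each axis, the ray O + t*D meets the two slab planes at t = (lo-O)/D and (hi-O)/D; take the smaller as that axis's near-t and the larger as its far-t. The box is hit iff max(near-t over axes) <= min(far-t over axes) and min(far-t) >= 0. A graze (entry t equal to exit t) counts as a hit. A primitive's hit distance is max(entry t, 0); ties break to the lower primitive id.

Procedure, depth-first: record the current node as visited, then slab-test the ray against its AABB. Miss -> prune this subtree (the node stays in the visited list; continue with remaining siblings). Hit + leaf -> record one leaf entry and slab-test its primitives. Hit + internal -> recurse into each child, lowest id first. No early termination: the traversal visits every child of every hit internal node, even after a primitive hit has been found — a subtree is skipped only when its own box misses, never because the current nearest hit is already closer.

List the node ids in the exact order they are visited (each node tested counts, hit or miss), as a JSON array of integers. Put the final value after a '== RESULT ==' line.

Trace the traversal:
N0 x:[28,95/2] y:[7,42] z:[38,58] -> hit [38,42], descend [8, 12]
  N8 x:[28,85/2] y:[15,42] z:[38,89/2] -> hit [38,42], descend [4, 6]
    N4 x:[37,85/2] y:[24,42] z:[38,42] -> hit [38,42], descend [1, 13]
      N1 x:[37,40] y:[24,28] z:[38,40] -> miss, prune
      N13 x:[38,85/2] y:[37,42] z:[77/2,42] -> hit [77/2,42] leaf, test {P2@t=42, P8@t=77/2}
    N6 x:[28,69/2] y:[15,39] z:[39,89/2] -> miss, prune
  N12 x:[57/2,95/2] y:[7,42] z:[44,58] -> miss, prune

Summary -> nodes [0, 8, 4, 1, 13, 6, 12]; box-tests=7; leaf-entries=1; first=P8

== RESULT ==
[0, 8, 4, 1, 13, 6, 12]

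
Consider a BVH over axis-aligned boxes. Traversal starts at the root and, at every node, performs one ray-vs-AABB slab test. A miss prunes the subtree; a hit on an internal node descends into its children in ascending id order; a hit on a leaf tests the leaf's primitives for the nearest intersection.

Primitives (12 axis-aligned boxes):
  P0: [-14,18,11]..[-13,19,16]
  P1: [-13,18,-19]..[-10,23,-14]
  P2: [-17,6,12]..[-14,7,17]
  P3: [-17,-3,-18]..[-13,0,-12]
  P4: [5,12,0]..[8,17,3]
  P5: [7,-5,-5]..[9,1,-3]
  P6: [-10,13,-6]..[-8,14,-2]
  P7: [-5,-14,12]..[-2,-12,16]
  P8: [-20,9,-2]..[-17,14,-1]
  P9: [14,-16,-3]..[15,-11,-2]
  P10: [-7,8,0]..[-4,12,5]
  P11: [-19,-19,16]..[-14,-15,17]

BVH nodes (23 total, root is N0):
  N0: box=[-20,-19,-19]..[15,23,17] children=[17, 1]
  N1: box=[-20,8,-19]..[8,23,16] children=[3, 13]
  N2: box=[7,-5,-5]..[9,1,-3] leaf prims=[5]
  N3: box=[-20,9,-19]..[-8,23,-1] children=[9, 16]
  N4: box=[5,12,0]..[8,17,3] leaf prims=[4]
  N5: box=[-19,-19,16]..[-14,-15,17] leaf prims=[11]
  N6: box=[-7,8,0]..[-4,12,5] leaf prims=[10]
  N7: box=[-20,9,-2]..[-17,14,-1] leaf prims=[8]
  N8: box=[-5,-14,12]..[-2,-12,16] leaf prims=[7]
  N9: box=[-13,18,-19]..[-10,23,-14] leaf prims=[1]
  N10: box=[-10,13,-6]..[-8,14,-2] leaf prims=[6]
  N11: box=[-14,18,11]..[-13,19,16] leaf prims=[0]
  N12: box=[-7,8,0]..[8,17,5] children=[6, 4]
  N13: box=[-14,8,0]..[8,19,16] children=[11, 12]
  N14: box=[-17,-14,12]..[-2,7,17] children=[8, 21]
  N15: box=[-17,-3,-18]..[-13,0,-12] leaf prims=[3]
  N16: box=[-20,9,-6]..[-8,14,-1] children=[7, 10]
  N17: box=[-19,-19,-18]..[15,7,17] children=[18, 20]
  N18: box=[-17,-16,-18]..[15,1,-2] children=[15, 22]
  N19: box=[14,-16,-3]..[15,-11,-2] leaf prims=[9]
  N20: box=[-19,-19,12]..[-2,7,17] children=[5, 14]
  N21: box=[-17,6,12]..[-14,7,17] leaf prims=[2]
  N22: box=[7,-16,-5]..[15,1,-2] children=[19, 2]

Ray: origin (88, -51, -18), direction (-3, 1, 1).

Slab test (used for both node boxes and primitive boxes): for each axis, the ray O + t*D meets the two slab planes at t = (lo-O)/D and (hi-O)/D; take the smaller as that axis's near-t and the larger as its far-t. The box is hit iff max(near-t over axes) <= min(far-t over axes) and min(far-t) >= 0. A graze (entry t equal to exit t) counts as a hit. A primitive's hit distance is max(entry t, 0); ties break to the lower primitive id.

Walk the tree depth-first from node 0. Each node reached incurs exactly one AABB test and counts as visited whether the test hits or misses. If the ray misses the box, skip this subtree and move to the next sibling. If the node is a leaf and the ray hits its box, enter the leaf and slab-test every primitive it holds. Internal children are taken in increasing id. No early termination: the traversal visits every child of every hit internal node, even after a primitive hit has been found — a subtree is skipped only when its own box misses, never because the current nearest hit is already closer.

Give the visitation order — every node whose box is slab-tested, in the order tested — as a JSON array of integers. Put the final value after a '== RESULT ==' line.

Trace the traversal:
N0 x:[73/3,36] y:[32,74] z:[-1,35] -> hit [32,35], descend [1, 17]
  N1 x:[80/3,36] y:[59,74] z:[-1,34] -> miss, prune
  N17 x:[73/3,107/3] y:[32,58] z:[0,35] -> hit [32,35], descend [18, 20]
    N18 x:[73/3,35] y:[35,52] z:[0,16] -> miss, prune
    N20 x:[30,107/3] y:[32,58] z:[30,35] -> hit [32,35], descend [5, 14]
      N5 x:[34,107/3] y:[32,36] z:[34,35] -> hit [34,35] leaf, test {P11@t=34}
      N14 x:[30,35] y:[37,58] z:[30,35] -> miss, prune

7 AABB tests over nodes [0, 1, 17, 18, 20, 5, 14]; 1 leaf entered; closest P11.

== RESULT ==
[0, 1, 17, 18, 20, 5, 14]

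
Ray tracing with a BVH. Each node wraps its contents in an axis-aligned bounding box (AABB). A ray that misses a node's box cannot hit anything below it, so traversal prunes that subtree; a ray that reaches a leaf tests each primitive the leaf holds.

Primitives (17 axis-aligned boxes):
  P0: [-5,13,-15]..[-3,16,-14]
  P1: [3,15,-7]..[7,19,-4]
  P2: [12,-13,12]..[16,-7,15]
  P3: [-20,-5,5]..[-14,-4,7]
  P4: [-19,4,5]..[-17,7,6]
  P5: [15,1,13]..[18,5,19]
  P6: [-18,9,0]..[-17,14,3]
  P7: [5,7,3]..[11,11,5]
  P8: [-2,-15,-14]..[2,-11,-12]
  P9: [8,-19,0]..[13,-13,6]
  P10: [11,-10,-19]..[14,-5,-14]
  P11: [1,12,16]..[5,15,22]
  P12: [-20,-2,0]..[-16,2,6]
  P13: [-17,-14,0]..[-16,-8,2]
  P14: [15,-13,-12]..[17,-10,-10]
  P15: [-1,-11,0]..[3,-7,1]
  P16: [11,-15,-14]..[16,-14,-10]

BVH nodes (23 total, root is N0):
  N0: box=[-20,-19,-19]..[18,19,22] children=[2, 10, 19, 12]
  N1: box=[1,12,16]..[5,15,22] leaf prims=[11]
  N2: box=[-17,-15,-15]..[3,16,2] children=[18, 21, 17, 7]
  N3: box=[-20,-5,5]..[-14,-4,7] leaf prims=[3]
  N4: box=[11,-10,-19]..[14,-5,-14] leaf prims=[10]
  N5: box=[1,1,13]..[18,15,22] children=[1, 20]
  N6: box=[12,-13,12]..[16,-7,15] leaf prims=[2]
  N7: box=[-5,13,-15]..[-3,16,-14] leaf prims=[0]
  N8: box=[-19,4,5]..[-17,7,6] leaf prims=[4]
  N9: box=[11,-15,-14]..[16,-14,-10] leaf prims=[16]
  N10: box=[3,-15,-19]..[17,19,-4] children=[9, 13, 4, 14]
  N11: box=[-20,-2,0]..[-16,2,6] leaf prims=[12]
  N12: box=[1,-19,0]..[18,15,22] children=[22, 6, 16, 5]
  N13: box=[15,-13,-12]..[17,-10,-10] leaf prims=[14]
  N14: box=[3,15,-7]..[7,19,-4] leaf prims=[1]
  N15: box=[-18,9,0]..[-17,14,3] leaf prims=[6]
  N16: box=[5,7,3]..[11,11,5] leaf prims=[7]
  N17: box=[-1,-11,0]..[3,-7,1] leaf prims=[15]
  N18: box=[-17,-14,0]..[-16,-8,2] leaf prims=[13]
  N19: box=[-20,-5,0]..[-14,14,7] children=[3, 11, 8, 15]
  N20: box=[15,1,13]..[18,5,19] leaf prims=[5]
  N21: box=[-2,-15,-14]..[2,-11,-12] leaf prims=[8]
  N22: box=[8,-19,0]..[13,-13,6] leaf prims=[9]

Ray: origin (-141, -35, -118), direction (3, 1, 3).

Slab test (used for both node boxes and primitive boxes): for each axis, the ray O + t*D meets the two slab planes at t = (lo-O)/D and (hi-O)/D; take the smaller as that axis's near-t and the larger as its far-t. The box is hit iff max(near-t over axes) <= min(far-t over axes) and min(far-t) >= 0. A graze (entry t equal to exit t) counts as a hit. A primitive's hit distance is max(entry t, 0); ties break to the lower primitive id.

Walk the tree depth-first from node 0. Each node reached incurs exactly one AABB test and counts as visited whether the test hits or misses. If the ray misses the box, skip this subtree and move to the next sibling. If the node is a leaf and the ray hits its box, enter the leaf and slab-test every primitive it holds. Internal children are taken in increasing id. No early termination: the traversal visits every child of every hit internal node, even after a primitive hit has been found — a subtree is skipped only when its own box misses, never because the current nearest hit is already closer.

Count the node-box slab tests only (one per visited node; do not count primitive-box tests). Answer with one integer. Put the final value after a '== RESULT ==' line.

Traverse from the root:
N0 x:[121/3,53] y:[16,54] z:[33,140/3] -> hit [121/3,140/3], descend [2, 10, 12, 19]
  N2 x:[124/3,48] y:[20,51] z:[103/3,40] -> miss, prune
  N10 x:[48,158/3] y:[20,54] z:[33,38] -> miss, prune
  N12 x:[142/3,53] y:[16,50] z:[118/3,140/3] -> miss, prune
  N19 x:[121/3,127/3] y:[30,49] z:[118/3,125/3] -> hit [121/3,125/3], descend [3, 8, 11, 15]
    N3 x:[121/3,127/3] y:[30,31] z:[41,125/3] -> miss, prune
    N8 x:[122/3,124/3] y:[39,42] z:[41,124/3] -> hit [41,124/3] leaf, test {P4@t=41}
    N11 x:[121/3,125/3] y:[33,37] z:[118/3,124/3] -> miss, prune
    N15 x:[41,124/3] y:[44,49] z:[118/3,121/3] -> miss, prune

order=[0, 2, 10, 12, 19, 3, 8, 11, 15]  |boxes|=9  |leaves|=1  hit=P4

== RESULT ==
9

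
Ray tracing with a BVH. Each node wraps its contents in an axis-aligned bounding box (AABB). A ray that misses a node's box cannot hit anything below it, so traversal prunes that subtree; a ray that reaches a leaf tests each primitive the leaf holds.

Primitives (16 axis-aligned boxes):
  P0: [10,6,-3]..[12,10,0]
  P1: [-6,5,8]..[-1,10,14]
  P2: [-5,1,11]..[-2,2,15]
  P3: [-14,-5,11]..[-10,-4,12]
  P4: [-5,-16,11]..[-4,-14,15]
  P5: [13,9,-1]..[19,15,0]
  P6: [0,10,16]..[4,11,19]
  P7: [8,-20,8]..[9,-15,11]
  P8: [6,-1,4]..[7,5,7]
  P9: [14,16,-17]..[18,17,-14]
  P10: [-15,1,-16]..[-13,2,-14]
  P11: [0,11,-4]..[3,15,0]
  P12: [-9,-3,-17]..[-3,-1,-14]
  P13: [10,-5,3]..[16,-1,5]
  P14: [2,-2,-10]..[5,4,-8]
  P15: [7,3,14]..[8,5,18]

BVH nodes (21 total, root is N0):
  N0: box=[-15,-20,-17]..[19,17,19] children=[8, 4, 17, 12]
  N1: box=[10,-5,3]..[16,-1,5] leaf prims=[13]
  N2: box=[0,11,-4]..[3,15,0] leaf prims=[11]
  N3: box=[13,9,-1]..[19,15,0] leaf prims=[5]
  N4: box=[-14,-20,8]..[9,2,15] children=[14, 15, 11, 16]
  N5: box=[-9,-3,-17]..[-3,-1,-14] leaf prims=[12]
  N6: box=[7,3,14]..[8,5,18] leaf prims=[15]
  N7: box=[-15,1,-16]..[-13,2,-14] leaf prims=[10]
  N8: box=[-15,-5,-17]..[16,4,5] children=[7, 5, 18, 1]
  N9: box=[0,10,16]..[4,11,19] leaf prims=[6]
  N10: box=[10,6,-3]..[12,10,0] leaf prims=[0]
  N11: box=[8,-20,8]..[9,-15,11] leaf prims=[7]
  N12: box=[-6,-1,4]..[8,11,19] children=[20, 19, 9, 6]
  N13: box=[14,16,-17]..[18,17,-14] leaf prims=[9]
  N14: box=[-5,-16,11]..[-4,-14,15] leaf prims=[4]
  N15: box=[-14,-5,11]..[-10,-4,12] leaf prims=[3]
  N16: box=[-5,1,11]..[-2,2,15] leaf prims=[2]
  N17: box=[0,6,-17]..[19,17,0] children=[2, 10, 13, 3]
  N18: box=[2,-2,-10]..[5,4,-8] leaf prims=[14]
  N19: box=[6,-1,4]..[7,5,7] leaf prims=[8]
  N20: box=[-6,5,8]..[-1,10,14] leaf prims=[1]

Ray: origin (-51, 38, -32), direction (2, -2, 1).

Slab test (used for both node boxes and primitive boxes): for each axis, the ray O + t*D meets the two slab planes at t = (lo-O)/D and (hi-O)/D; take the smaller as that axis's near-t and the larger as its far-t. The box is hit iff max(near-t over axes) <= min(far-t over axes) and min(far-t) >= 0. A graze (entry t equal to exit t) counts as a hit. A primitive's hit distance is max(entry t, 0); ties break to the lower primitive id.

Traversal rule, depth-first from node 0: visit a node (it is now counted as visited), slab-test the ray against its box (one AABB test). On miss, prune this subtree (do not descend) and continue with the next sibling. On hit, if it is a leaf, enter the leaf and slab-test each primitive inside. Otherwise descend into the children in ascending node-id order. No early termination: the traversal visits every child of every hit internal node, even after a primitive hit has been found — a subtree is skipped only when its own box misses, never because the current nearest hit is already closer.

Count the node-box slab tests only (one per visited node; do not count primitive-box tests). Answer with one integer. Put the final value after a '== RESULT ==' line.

Walk:
N0 x:[18,35] y:[21/2,29] z:[15,51] -> hit [18,29], descend [4, 8, 12, 17]
  N4 x:[37/2,30] y:[18,29] z:[40,47] -> miss, prune
  N8 x:[18,67/2] y:[17,43/2] z:[15,37] -> hit [18,43/2], descend [1, 5, 7, 18]
    N1 x:[61/2,67/2] y:[39/2,43/2] z:[35,37] -> miss, prune
    N5 x:[21,24] y:[39/2,41/2] z:[15,18] -> miss, prune
    N7 x:[18,19] y:[18,37/2] z:[16,18] -> hit [18,18] leaf, test {P10@t=18}
    N18 x:[53/2,28] y:[17,20] z:[22,24] -> miss, prune
  N12 x:[45/2,59/2] y:[27/2,39/2] z:[36,51] -> miss, prune
  N17 x:[51/2,35] y:[21/2,16] z:[15,32] -> miss, prune

Summary -> nodes [0, 4, 8, 1, 5, 7, 18, 12, 17]; box-tests=9; leaf-entries=1; first=P10

== RESULT ==
9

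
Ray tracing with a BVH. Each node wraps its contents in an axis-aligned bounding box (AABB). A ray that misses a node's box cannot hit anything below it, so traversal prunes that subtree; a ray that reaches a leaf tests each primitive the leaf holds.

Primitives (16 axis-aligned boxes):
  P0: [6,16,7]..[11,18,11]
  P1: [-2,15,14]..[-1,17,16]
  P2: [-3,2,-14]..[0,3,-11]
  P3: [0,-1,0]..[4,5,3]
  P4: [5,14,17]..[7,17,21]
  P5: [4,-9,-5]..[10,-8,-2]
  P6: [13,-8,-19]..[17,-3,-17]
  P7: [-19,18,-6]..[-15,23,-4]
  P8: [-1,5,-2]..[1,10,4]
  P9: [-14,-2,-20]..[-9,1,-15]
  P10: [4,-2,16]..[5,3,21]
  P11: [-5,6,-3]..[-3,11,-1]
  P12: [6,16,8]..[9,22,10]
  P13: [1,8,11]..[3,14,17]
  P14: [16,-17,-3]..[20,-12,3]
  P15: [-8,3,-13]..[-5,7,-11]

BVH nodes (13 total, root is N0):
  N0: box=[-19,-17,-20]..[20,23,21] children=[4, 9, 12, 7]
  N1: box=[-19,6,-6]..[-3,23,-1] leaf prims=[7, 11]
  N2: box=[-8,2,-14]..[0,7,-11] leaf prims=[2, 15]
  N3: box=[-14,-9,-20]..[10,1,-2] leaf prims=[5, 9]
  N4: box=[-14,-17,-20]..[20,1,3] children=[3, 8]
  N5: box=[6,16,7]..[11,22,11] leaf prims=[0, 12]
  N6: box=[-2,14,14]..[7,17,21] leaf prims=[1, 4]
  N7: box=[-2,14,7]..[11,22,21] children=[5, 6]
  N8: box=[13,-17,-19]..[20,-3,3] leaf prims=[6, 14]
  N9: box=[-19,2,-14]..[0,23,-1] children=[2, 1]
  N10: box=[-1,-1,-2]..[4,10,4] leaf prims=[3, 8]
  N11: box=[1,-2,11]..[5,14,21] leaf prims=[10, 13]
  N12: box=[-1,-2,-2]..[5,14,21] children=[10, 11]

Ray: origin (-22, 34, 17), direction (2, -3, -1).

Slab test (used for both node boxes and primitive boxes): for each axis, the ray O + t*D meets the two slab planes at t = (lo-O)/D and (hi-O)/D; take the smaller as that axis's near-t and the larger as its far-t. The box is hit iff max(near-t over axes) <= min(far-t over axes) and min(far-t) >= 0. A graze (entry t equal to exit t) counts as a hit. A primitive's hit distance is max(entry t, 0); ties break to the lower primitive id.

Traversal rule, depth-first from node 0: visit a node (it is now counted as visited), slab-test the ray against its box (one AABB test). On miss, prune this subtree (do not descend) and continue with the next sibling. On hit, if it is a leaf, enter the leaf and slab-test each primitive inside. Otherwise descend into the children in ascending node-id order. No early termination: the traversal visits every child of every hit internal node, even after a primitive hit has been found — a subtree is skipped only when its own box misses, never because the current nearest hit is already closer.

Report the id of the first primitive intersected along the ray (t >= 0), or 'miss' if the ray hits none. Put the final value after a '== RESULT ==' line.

Walk:
N0 x:[3/2,21] y:[11/3,17] z:[-4,37] -> hit [11/3,17], descend [4, 7, 9, 12]
  N4 x:[4,21] y:[11,17] z:[14,37] -> hit [14,17], descend [3, 8]
    N3 x:[4,16] y:[11,43/3] z:[19,37] -> miss, prune
    N8 x:[35/2,21] y:[37/3,17] z:[14,36] -> miss, prune
  N7 x:[10,33/2] y:[4,20/3] z:[-4,10] -> miss, prune
  N9 x:[3/2,11] y:[11/3,32/3] z:[18,31] -> miss, prune
  N12 x:[21/2,27/2] y:[20/3,12] z:[-4,19] -> hit [21/2,12], descend [10, 11]
    N10 x:[21/2,13] y:[8,35/3] z:[13,19] -> miss, prune
    N11 x:[23/2,27/2] y:[20/3,12] z:[-4,6] -> miss, prune

Visited [0, 4, 3, 8, 7, 9, 12, 10, 11]. Tests: 9 box, 0 leaf. Nearest: miss.

== RESULT ==
miss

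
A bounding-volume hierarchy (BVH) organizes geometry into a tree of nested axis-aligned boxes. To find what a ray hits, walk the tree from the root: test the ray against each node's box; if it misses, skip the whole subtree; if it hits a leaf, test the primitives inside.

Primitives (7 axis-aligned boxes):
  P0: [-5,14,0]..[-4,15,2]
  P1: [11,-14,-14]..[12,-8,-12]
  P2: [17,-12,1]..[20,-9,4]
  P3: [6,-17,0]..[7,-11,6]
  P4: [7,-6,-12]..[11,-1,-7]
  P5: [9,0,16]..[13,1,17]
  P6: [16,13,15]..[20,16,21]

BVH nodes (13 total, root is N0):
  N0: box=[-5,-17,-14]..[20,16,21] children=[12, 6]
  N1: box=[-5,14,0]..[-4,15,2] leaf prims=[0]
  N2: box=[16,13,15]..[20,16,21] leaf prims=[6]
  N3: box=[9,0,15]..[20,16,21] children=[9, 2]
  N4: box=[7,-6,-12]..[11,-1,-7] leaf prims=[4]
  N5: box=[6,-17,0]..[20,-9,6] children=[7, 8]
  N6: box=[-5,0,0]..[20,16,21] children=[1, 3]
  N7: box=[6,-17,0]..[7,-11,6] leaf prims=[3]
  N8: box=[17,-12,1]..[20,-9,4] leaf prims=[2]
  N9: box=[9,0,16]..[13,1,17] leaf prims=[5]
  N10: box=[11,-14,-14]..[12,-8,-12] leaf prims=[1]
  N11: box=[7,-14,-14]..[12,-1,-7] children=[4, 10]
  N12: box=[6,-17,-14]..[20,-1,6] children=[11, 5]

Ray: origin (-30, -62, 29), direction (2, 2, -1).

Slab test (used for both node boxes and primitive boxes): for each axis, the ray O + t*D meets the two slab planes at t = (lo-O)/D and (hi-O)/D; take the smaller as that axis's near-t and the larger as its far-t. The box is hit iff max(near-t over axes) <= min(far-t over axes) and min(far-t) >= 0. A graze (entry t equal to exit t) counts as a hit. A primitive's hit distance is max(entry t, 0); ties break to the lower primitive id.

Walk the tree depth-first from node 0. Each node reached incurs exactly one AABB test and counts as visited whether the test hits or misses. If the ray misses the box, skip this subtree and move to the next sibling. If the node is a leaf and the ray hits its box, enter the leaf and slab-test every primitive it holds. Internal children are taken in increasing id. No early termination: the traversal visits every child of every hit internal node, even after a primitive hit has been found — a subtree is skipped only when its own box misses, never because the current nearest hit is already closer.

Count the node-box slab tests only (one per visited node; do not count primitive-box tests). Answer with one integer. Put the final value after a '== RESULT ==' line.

Walk:
N0 x:[25/2,25] y:[45/2,39] z:[8,43] -> hit [45/2,25], descend [6, 12]
  N6 x:[25/2,25] y:[31,39] z:[8,29] -> miss, prune
  N12 x:[18,25] y:[45/2,61/2] z:[23,43] -> hit [23,25], descend [5, 11]
    N5 x:[18,25] y:[45/2,53/2] z:[23,29] -> hit [23,25], descend [7, 8]
      N7 x:[18,37/2] y:[45/2,51/2] z:[23,29] -> miss, prune
      N8 x:[47/2,25] y:[25,53/2] z:[25,28] -> hit [25,25] leaf, test {P2@t=25}
    N11 x:[37/2,21] y:[24,61/2] z:[36,43] -> miss, prune

order=[0, 6, 12, 5, 7, 8, 11]  |boxes|=7  |leaves|=1  hit=P2

== RESULT ==
7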